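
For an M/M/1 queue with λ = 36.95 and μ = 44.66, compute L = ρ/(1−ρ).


ρ = λ/μ = 36.95/44.66 = 0.8274
L = ρ/(1−ρ) = 0.8274/(1 − 0.8274) = 0.8274/0.1726 = 4.7925

Final: 4.7925


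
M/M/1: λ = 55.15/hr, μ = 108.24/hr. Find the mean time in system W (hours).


W = 1/(μ−λ) = 1/(108.24 − 55.15) = 1/53.09 = 0.01884 hr

Final: 0.01884 hr


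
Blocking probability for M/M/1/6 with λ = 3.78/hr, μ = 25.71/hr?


ρ = λ/μ = 3.78/25.71 = 0.1470
P_K = (1−ρ)ρ^K/(1−ρ^(K+1)) = (0.8530·0.00001010)/(1 − 0.000001485)
= 0.000008615/0.999999 = 0.000008615

Final: 0.000008615


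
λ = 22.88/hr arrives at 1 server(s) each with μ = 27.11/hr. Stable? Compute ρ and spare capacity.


Total capacity cμ = 1·27.11 = 27.11/hr
ρ = λ/(cμ) = 22.88/27.11 = 0.8440
Stable ⇔ ρ < 1: YES
Spare capacity = cμ − λ = 27.11 − 22.88 = 4.23/hr

Final: ρ = 0.8440; stable; margin = 4.23/hr


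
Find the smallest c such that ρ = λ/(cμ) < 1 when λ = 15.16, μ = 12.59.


Stability requires cμ > λ ⇔ c > λ/μ.
λ/μ = 15.16/12.59 = 1.2041
Minimum integer c = ⌊1.2041⌋ + 1 = 2
Check: 2·12.59 = 25.18 > 15.16, while 1·12.59 = 12.59 ≤ 15.16

Final: 2 servers


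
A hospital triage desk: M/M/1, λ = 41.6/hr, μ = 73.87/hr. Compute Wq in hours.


ρ = 41.6/73.87 = 0.5632
Wq = ρ/(μ−λ) = 0.5632/(73.87 − 41.6) = 0.5632/32.27 = 0.01745 hr

Final: 0.01745 hr


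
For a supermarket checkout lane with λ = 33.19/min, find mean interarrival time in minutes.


Mean interarrival time = 1/λ = 1/33.19 minute = 0.03013 minute
In minutes: 0.03013 × 1 = 0.03013 min

Final: 0.03013 min


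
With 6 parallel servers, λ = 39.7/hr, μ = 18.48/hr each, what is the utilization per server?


ρ = λ/(cμ) = 39.7/(6·18.48) = 39.7/110.88 = 0.3580

Final: 0.3580


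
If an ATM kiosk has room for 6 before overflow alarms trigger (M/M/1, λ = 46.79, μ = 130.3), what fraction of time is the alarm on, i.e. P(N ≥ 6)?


ρ = 46.79/130.3 = 0.3591
P(N ≥ n) = ρ^n = 0.3591^6 = 0.002144

Final: 0.002144


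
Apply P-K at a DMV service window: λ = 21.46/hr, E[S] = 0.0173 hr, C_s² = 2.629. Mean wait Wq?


ρ = λ·E[S] = 21.46·0.0173 = 0.3713
E[S²] = E[S]²(1+C_s²) = 0.0173²·(1+2.629) = 0.001086
Wq = λ·E[S²]/(2(1−ρ)) = 21.46·0.001086/(2·0.6287) = 0.01854 hr

Final: 0.01854 hr


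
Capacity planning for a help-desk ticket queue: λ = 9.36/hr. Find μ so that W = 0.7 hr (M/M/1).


W = 1/(μ−λ) ⇒ μ − λ = 1/W = 1/0.7 = 1.4286
μ = λ + 1/W = 9.36 + 1.4286 = 10.7886 per hr

Final: 10.7886 /hr


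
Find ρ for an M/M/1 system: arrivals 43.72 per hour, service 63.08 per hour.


ρ = λ/μ = 43.72/63.08 = 0.6931

Final: 0.6931


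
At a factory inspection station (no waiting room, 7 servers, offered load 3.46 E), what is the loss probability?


B(c,a) = (a^c/c!) / Σ_{k=0}^{c} a^k/k!
a^7/7! = 1.177883
Σ terms (k=0..7): 1.00000 + 3.46000 + 5.98580 + 6.90362 + 5.97163 + 4.13237 + 2.38300 + 1.17788 = 31.014310
B = 1.177883/31.014310 = 0.037979

Final: 0.037979


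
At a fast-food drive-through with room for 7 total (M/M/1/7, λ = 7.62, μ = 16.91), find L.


ρ = 7.62/16.91 = 0.4506
L = ρ[1 − (K+1)ρ^K + Kρ^(K+1)] / [(1−ρ)(1−ρ^(K+1))]
Numerator: 0.4506·(1 − 8·0.003773 + 7·0.001700) = 0.442383
Denominator: (0.5494)·(0.998300) = 0.548445
L = 0.442383/0.548445 = 0.8066

Final: 0.8066


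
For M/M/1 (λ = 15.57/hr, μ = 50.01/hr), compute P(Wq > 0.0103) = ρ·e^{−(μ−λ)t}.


ρ = 15.57/50.01 = 0.3113
P(Wq > t) = ρ·e^{−(μ−λ)t} = 0.3113·e^{−0.3547}
= 0.3113·0.701361 = 0.218360

Final: 0.218360


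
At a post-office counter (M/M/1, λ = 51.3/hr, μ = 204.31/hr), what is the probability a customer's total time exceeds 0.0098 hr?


W ~ Exponential(μ−λ) for M/M/1.
μ − λ = 204.31 − 51.3 = 153.0100
P(W > t) = e^{−(μ−λ)t} = e^{−1.4995} = 0.223242

Final: 0.223242


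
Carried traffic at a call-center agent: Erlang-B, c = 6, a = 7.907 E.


B(6,7.907) = 0.384653 (Erlang-B)
Carried load = a(1 − B) = 7.907·(1 − 0.384653) = 7.907·0.615347 = 4.8655 E

Final: 4.8655 Erlangs


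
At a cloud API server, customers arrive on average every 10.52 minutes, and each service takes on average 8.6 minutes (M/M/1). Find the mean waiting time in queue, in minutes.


λ = 60/10.52 = 5.7034 /hr
μ = 60/8.6 = 6.9767 /hr
ρ = λ/μ = 5.7034/6.9767 = 0.8175
Wq = ρ/(μ−λ) = 0.8175/(6.9767−5.7034) = 0.64201 hr
In minutes: 0.64201·60 = 38.521 min

Final: 38.521 min


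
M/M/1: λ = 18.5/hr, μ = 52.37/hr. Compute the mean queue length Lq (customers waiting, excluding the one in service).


ρ = 18.5/52.37 = 0.3533
Lq = ρ²/(1−ρ) = 0.1248/0.6467 = 0.1930

Final: 0.1930


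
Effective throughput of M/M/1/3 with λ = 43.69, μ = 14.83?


ρ = 2.9461; P_K = (1−ρ)ρ^3/(1−ρ^4) = 0.669450
λ_eff = λ(1 − P_K) = 43.69·(1 − 0.669450) = 43.69·0.330550 = 14.4417 /hr

Final: 14.4417 /hr


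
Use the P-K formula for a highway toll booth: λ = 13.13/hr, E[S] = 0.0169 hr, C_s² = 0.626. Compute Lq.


ρ = λ·E[S] = 13.13·0.0169 = 0.2219
Lq = ρ²(1+C_s²)/(2(1−ρ)) = 0.04924·(1+0.626)/(2·0.7781)
= 0.04924·1.6260/1.5562 = 0.05145

Final: 0.05145


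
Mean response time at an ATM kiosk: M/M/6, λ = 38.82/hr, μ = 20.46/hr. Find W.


a = 1.8974; ρ = 0.3162; P₀ = 0.149803
Lq = P₀·a^c·ρ/(c!(1−ρ)²) = 0.006565
Wq = Lq/λ = 0.006565/38.82 = 0.0001691 hr
W = Wq + 1/μ = 0.0001691 + 0.04888 = 0.04904 hr

Final: 0.04904 hr


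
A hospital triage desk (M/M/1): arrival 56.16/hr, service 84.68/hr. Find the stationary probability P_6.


ρ = 56.16/84.68 = 0.6632
P_n = (1−ρ)·ρ^n = (1 − 0.6632)·0.6632^6 = 0.3368·0.085090 = 0.028658

Final: 0.028658


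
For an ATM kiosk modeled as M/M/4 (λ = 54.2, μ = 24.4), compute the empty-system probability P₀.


a = λ/μ = 54.2/24.4 = 2.2213; ρ = a/c = 0.5553
Σ_{k=0}^{3} a^k/k! (terms k=0..3) = 1.00000 + 2.22131 + 2.46711 + 1.82674 = 7.51517
Tail: a^4/(4!(1−ρ)) = 24.34657/(24·0.4447) = 2.28132
P₀ = 1/(7.51517 + 2.28132) = 1/9.79649 = 0.102077

Final: 0.102077


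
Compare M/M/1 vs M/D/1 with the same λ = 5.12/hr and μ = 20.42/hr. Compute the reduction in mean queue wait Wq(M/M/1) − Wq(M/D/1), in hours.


ρ = 5.12/20.42 = 0.2507
Wq(M/M/1) = ρ/(μ−λ) = 0.2507/15.30 = 0.01639 hr
Wq(M/D/1) = ρ/(2(μ−λ)) = 0.008194 hr
Savings = 0.01639 − 0.008194 = 0.008194 hr

Final: 0.008194 hr


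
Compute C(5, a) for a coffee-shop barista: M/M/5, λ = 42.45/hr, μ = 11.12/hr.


a = λ/μ = 3.8174; ρ = a/5 = 0.7635
P₀ = 0.017010 (from M/M/c formula)
C(c,a) = [a^c/(c!(1−ρ))]·P₀ = [810.70815/(120·0.2365)]·0.017010
= 28.56488·0.017010 = 0.485885

Final: 0.485885


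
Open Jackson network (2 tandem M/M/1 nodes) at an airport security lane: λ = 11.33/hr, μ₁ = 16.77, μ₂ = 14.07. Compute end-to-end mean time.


Each node sees arrival rate λ = 11.33/hr (tandem ⇒ throughput preserved).
W₁ = 1/(μ₁−λ) = 1/(16.77−11.33) = 0.18382 hr
W₂ = 1/(μ₂−λ) = 1/(14.07−11.33) = 0.36496 hr
W_total = W₁ + W₂ = 0.18382 + 0.36496 = 0.54879 hr

Final: 0.54879 hr


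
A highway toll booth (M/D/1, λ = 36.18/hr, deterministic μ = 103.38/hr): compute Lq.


ρ = 36.18/103.38 = 0.3500
M/D/1: Lq = ρ²/(2(1−ρ)) = 0.1225/(2·0.6500) = 0.09421

Final: 0.09421


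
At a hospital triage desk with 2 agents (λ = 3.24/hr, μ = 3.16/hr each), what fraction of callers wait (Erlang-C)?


a = λ/μ = 1.0253; ρ = a/2 = 0.5127
P₀ = 0.322176 (from M/M/c formula)
C(c,a) = [a^c/(c!(1−ρ))]·P₀ = [1.05127/(2·0.4873)]·0.322176
= 1.07858·0.322176 = 0.347492

Final: 0.347492


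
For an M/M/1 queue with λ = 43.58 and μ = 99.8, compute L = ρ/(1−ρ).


ρ = λ/μ = 43.58/99.8 = 0.4367
L = ρ/(1−ρ) = 0.4367/(1 − 0.4367) = 0.4367/0.5633 = 0.7752

Final: 0.7752


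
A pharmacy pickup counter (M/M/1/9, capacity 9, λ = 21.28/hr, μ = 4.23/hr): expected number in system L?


ρ = 21.28/4.23 = 5.0307
L = ρ[1 − (K+1)ρ^K + Kρ^(K+1)] / [(1−ρ)(1−ρ^(K+1))]
Numerator: 5.0307·(1 − 10·2063865.095494 + 9·10382753.955583) = 366268219.038325
Denominator: (-4.0307)·(-10382752.955583) = 41850103.520731
L = 366268219.038325/41850103.520731 = 8.7519

Final: 8.7519


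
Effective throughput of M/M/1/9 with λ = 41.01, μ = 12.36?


ρ = 3.3180; P_K = (1−ρ)ρ^9/(1−ρ^10) = 0.698614
λ_eff = λ(1 − P_K) = 41.01·(1 − 0.698614) = 41.01·0.301386 = 12.3598 /hr

Final: 12.3598 /hr


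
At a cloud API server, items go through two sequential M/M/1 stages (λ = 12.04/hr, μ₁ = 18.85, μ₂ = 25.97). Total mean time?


Each node sees arrival rate λ = 12.04/hr (tandem ⇒ throughput preserved).
W₁ = 1/(μ₁−λ) = 1/(18.85−12.04) = 0.14684 hr
W₂ = 1/(μ₂−λ) = 1/(25.97−12.04) = 0.07179 hr
W_total = W₁ + W₂ = 0.14684 + 0.07179 = 0.21863 hr

Final: 0.21863 hr


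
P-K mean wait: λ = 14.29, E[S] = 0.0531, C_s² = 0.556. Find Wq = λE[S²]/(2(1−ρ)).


ρ = λ·E[S] = 14.29·0.0531 = 0.7588
E[S²] = E[S]²(1+C_s²) = 0.0531²·(1+0.556) = 0.004387
Wq = λ·E[S²]/(2(1−ρ)) = 14.29·0.004387/(2·0.2412) = 0.12996 hr

Final: 0.12996 hr


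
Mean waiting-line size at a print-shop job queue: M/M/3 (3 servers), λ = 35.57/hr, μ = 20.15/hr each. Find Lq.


a = λ/μ = 1.7653; ρ = a/3 = 0.5884
P₀ = 0.152652
Lq = P₀·a^c·ρ / (c!·(1−ρ)²) = 0.152652·5.50081·0.5884/(6·0.16940)
= 0.48614

Final: 0.48614


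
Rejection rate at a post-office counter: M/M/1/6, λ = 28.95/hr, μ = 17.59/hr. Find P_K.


ρ = λ/μ = 28.95/17.59 = 1.6458
P_K = (1−ρ)ρ^K/(1−ρ^(K+1)) = (-0.6458·19.874507)/(1 − 32.709891)
= -12.835384/-31.709891 = 0.404775

Final: 0.404775


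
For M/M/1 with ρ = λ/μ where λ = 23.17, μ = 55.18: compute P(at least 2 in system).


ρ = 23.17/55.18 = 0.4199
P(N ≥ n) = ρ^n = 0.4199^2 = 0.176315

Final: 0.176315


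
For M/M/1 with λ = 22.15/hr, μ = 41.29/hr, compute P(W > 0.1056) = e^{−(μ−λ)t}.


W ~ Exponential(μ−λ) for M/M/1.
μ − λ = 41.29 − 22.15 = 19.1400
P(W > t) = e^{−(μ−λ)t} = e^{−2.0212} = 0.132498

Final: 0.132498


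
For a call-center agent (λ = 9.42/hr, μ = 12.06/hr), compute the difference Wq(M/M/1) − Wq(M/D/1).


ρ = 9.42/12.06 = 0.7811
Wq(M/M/1) = ρ/(μ−λ) = 0.7811/2.64 = 0.29587 hr
Wq(M/D/1) = ρ/(2(μ−λ)) = 0.14793 hr
Savings = 0.29587 − 0.14793 = 0.14793 hr

Final: 0.14793 hr


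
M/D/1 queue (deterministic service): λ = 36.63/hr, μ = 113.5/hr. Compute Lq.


ρ = 36.63/113.5 = 0.3227
M/D/1: Lq = ρ²/(2(1−ρ)) = 0.1042/(2·0.6773) = 0.07689

Final: 0.07689


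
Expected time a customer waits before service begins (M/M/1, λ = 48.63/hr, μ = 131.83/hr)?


ρ = 48.63/131.83 = 0.3689
Wq = ρ/(μ−λ) = 0.3689/(131.83 − 48.63) = 0.3689/83.20 = 0.004434 hr

Final: 0.004434 hr


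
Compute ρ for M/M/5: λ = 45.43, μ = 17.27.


ρ = λ/(cμ) = 45.43/(5·17.27) = 45.43/86.35 = 0.5261

Final: 0.5261


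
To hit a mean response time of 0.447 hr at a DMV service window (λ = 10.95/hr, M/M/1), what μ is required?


W = 1/(μ−λ) ⇒ μ − λ = 1/W = 1/0.447 = 2.2371
μ = λ + 1/W = 10.95 + 2.2371 = 13.1871 per hr

Final: 13.1871 /hr


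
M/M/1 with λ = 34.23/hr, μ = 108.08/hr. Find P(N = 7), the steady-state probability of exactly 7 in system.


ρ = 34.23/108.08 = 0.3167
P_n = (1−ρ)·ρ^n = (1 − 0.3167)·0.3167^7 = 0.6833·0.0003196 = 0.0002184

Final: 0.0002184


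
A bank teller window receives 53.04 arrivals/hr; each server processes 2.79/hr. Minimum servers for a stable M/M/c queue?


Stability requires cμ > λ ⇔ c > λ/μ.
λ/μ = 53.04/2.79 = 19.0108
Minimum integer c = ⌊19.0108⌋ + 1 = 20
Check: 20·2.79 = 55.80 > 53.04, while 19·2.79 = 53.01 ≤ 53.04

Final: 20 servers


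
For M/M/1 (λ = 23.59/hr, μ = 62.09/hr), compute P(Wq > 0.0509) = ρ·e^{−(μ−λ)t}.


ρ = 23.59/62.09 = 0.3799
P(Wq > t) = ρ·e^{−(μ−λ)t} = 0.3799·e^{−1.9597}
= 0.3799·0.140908 = 0.053535

Final: 0.053535


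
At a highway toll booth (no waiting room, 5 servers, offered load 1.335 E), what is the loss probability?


B(c,a) = (a^c/c!) / Σ_{k=0}^{c} a^k/k!
a^5/5! = 0.035337
Σ terms (k=0..5): 1.00000 + 1.33500 + 0.89111 + 0.39655 + 0.13235 + 0.03534 = 3.790341
B = 0.035337/3.790341 = 0.009323

Final: 0.009323


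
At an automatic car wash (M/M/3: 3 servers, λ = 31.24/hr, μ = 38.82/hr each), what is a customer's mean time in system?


a = 0.8047; ρ = 0.2682; P₀ = 0.444990
Lq = P₀·a^c·ρ/(c!(1−ρ)²) = 0.01936
Wq = Lq/λ = 0.01936/31.24 = 0.0006198 hr
W = Wq + 1/μ = 0.0006198 + 0.02576 = 0.02638 hr

Final: 0.02638 hr


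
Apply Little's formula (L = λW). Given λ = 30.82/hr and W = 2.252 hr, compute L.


L = λW = 30.82·2.252 = 69.4066

Final: 69.4066


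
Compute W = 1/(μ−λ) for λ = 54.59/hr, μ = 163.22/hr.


W = 1/(μ−λ) = 1/(163.22 − 54.59) = 1/108.63 = 0.009206 hr

Final: 0.009206 hr


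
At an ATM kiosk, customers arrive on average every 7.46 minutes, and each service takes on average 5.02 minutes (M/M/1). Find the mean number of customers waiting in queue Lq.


λ = 60/7.46 = 8.0429 /hr
μ = 60/5.02 = 11.9522 /hr
ρ = λ/μ = 8.0429/11.9522 = 0.6729
Lq = ρ²/(1−ρ) = 0.4528/0.3271 = 1.3845

Final: 1.3845


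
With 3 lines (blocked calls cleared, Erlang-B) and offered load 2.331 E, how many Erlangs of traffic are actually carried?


B(3,2.331) = 0.258734 (Erlang-B)
Carried load = a(1 − B) = 2.331·(1 − 0.258734) = 2.331·0.741266 = 1.7279 E

Final: 1.7279 Erlangs


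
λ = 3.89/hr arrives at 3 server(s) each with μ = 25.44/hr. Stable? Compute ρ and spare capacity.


Total capacity cμ = 3·25.44 = 76.32/hr
ρ = λ/(cμ) = 3.89/76.32 = 0.05097
Stable ⇔ ρ < 1: YES
Spare capacity = cμ − λ = 76.32 − 3.89 = 72.43/hr

Final: ρ = 0.05097; stable; margin = 72.43/hr


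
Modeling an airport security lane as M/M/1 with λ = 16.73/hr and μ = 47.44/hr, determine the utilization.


ρ = λ/μ = 16.73/47.44 = 0.3527

Final: 0.3527


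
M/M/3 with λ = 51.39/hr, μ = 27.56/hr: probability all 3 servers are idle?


a = λ/μ = 51.39/27.56 = 1.8647; ρ = a/c = 0.6216
Σ_{k=0}^{2} a^k/k! (terms k=0..2) = 1.00000 + 1.86466 + 1.73848 = 4.60314
Tail: a^3/(3!(1−ρ)) = 6.48333/(6·0.3784) = 2.85524
P₀ = 1/(4.60314 + 2.85524) = 1/7.45837 = 0.134078

Final: 0.134078


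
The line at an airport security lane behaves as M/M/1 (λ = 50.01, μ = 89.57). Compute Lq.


ρ = 50.01/89.57 = 0.5583
Lq = ρ²/(1−ρ) = 0.3117/0.4417 = 0.7058

Final: 0.7058


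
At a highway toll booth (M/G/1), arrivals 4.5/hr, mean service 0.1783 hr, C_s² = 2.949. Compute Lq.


ρ = λ·E[S] = 4.5·0.1783 = 0.8023
Lq = ρ²(1+C_s²)/(2(1−ρ)) = 0.6438·(1+2.949)/(2·0.1977)
= 0.6438·3.9490/0.3953 = 6.43114

Final: 6.43114


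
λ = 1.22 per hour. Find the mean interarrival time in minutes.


Mean interarrival time = 1/λ = 1/1.22 hour = 0.81967 hour
In minutes: 0.81967 × 60 = 49.1803 min

Final: 49.1803 min


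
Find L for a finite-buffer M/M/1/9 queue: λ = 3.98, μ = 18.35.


ρ = 3.98/18.35 = 0.2169
L = ρ[1 − (K+1)ρ^K + Kρ^(K+1)] / [(1−ρ)(1−ρ^(K+1))]
Numerator: 0.2169·(1 − 10·0.000001062 + 9·0.0000002304) = 0.216892
Denominator: (0.7831)·(1.000000) = 0.783106
L = 0.216892/0.783106 = 0.2770

Final: 0.2770


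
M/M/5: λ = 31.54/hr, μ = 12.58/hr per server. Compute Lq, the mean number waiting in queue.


a = λ/μ = 2.5072; ρ = a/5 = 0.5014
P₀ = 0.079499
Lq = P₀·a^c·ρ / (c!·(1−ρ)²) = 0.079499·99.06158·0.5014/(120·0.24857)
= 0.13239

Final: 0.13239


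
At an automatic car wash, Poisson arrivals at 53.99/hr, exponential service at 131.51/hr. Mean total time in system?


W = 1/(μ−λ) = 1/(131.51 − 53.99) = 1/77.52 = 0.01290 hr

Final: 0.01290 hr


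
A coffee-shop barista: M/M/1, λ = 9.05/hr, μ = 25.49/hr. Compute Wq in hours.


ρ = 9.05/25.49 = 0.3550
Wq = ρ/(μ−λ) = 0.3550/(25.49 − 9.05) = 0.3550/16.44 = 0.02160 hr

Final: 0.02160 hr


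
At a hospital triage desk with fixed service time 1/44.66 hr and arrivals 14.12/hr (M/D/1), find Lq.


ρ = 14.12/44.66 = 0.3162
M/D/1: Lq = ρ²/(2(1−ρ)) = 0.09996/(2·0.6838) = 0.07309

Final: 0.07309


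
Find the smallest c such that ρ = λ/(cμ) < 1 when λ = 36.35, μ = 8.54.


Stability requires cμ > λ ⇔ c > λ/μ.
λ/μ = 36.35/8.54 = 4.2564
Minimum integer c = ⌊4.2564⌋ + 1 = 5
Check: 5·8.54 = 42.70 > 36.35, while 4·8.54 = 34.16 ≤ 36.35

Final: 5 servers


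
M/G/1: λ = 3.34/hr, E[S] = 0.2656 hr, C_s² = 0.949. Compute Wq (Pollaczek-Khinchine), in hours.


ρ = λ·E[S] = 3.34·0.2656 = 0.8871
E[S²] = E[S]²(1+C_s²) = 0.2656²·(1+0.949) = 0.137489
Wq = λ·E[S²]/(2(1−ρ)) = 3.34·0.137489/(2·0.1129) = 2.03379 hr

Final: 2.03379 hr


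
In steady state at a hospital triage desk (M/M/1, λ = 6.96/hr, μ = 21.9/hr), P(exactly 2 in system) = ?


ρ = 6.96/21.9 = 0.3178
P_n = (1−ρ)·ρ^n = (1 − 0.3178)·0.3178^2 = 0.6822·0.101002 = 0.068903

Final: 0.068903


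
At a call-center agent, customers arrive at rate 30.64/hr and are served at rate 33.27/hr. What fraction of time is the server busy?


ρ = λ/μ = 30.64/33.27 = 0.9209

Final: 0.9209


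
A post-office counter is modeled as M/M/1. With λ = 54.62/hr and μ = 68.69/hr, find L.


ρ = λ/μ = 54.62/68.69 = 0.7952
L = ρ/(1−ρ) = 0.7952/(1 − 0.7952) = 0.7952/0.2048 = 3.8820

Final: 3.8820


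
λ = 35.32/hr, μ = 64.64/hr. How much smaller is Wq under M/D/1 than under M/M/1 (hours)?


ρ = 35.32/64.64 = 0.5464
Wq(M/M/1) = ρ/(μ−λ) = 0.5464/29.32 = 0.01864 hr
Wq(M/D/1) = ρ/(2(μ−λ)) = 0.009318 hr
Savings = 0.01864 − 0.009318 = 0.009318 hr

Final: 0.009318 hr


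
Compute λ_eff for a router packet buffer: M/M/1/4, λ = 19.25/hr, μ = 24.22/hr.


ρ = 0.7948; P_K = (1−ρ)ρ^4/(1−ρ^5) = 0.119920
λ_eff = λ(1 − P_K) = 19.25·(1 − 0.119920) = 19.25·0.880080 = 16.9415 /hr

Final: 16.9415 /hr


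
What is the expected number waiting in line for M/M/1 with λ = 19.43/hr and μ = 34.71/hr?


ρ = 19.43/34.71 = 0.5598
Lq = ρ²/(1−ρ) = 0.3134/0.4402 = 0.7118

Final: 0.7118


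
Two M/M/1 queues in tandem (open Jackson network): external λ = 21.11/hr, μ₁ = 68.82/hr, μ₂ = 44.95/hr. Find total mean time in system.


Each node sees arrival rate λ = 21.11/hr (tandem ⇒ throughput preserved).
W₁ = 1/(μ₁−λ) = 1/(68.82−21.11) = 0.02096 hr
W₂ = 1/(μ₂−λ) = 1/(44.95−21.11) = 0.04195 hr
W_total = W₁ + W₂ = 0.02096 + 0.04195 = 0.06291 hr

Final: 0.06291 hr


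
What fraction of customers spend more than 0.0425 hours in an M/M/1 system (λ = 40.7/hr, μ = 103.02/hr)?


W ~ Exponential(μ−λ) for M/M/1.
μ − λ = 103.02 − 40.7 = 62.3200
P(W > t) = e^{−(μ−λ)t} = e^{−2.6486} = 0.070750

Final: 0.070750


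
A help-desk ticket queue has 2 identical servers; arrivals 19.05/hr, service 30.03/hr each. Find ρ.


ρ = λ/(cμ) = 19.05/(2·30.03) = 19.05/60.06 = 0.3172

Final: 0.3172


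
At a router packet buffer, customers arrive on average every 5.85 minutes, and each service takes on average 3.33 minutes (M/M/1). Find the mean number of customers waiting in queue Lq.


λ = 60/5.85 = 10.2564 /hr
μ = 60/3.33 = 18.0180 /hr
ρ = λ/μ = 10.2564/18.0180 = 0.5692
Lq = ρ²/(1−ρ) = 0.3240/0.4308 = 0.7522

Final: 0.7522


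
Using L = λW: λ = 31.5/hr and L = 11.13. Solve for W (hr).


W = L/λ = 11.13/31.5 = 0.3533 hr

Final: 0.3533 hr


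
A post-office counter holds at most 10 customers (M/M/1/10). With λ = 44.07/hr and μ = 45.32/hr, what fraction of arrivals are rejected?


ρ = λ/μ = 44.07/45.32 = 0.9724
P_K = (1−ρ)ρ^K/(1−ρ^(K+1)) = (0.02758·0.756017)/(1 − 0.735165)
= 0.020852/0.264835 = 0.078736

Final: 0.078736


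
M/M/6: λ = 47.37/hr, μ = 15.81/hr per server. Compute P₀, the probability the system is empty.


a = λ/μ = 47.37/15.81 = 2.9962; ρ = a/c = 0.4994
Σ_{k=0}^{5} a^k/k! (terms k=0..5) = 1.00000 + 2.99620 + 4.48862 + 4.48294 + 3.35795 + 2.01222 = 18.33795
Tail: a^6/(6!(1−ρ)) = 723.48426/(720·0.5006) = 2.00714
P₀ = 1/(18.33795 + 2.00714) = 1/20.34509 = 0.049152

Final: 0.049152


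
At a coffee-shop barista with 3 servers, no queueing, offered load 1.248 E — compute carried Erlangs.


B(3,1.248) = 0.096684 (Erlang-B)
Carried load = a(1 − B) = 1.248·(1 − 0.096684) = 1.248·0.903316 = 1.1273 E

Final: 1.1273 Erlangs


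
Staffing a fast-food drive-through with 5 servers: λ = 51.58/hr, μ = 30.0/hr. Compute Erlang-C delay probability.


a = λ/μ = 1.7193; ρ = a/5 = 0.3439
P₀ = 0.178590 (from M/M/c formula)
C(c,a) = [a^c/(c!(1−ρ))]·P₀ = [15.02451/(120·0.6561)]·0.178590
= 0.19082·0.178590 = 0.034079

Final: 0.034079


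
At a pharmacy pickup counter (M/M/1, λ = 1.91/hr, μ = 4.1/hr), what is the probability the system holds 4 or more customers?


ρ = 1.91/4.1 = 0.4659
P(N ≥ n) = ρ^n = 0.4659^4 = 0.047098

Final: 0.047098


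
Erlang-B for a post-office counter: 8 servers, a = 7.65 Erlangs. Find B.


B(c,a) = (a^c/c!) / Σ_{k=0}^{c} a^k/k!
a^8/8! = 290.918244
Σ terms (k=0..8): 1.00000 + 7.65000 + 29.26125 + 74.61619 + 142.70346 + 218.33629 + 278.37877 + 304.22823 + 290.91824 = 1347.092433
B = 290.918244/1347.092433 = 0.215960

Final: 0.215960


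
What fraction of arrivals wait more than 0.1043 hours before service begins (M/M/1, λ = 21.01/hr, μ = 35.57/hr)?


ρ = 21.01/35.57 = 0.5907
P(Wq > t) = ρ·e^{−(μ−λ)t} = 0.5907·e^{−1.5186}
= 0.5907·0.219017 = 0.129366

Final: 0.129366


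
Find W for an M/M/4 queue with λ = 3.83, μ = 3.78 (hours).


a = 1.0132; ρ = 0.2533; P₀ = 0.362486
Lq = P₀·a^c·ρ/(c!(1−ρ)²) = 0.007232
Wq = Lq/λ = 0.007232/3.83 = 0.001888 hr
W = Wq + 1/μ = 0.001888 + 0.26455 = 0.26644 hr

Final: 0.26644 hr


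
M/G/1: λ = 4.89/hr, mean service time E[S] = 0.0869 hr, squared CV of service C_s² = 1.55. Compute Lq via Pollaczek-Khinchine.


ρ = λ·E[S] = 4.89·0.0869 = 0.4249
Lq = ρ²(1+C_s²)/(2(1−ρ)) = 0.1806·(1+1.55)/(2·0.5751)
= 0.1806·2.5500/1.1501 = 0.40036

Final: 0.40036


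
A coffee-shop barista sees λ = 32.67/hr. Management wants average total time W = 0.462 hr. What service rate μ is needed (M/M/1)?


W = 1/(μ−λ) ⇒ μ − λ = 1/W = 1/0.462 = 2.1645
μ = λ + 1/W = 32.67 + 2.1645 = 34.8345 per hr

Final: 34.8345 /hr


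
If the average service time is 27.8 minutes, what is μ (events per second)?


μ = 1/(service time) in consistent units.
1 second = 0.0166667 min, so μ = 0.0166667/27.8 = 0.0005995 per second

Final: 0.0005995 /sec


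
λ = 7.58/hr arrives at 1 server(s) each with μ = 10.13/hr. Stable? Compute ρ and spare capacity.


Total capacity cμ = 1·10.13 = 10.13/hr
ρ = λ/(cμ) = 7.58/10.13 = 0.7483
Stable ⇔ ρ < 1: YES
Spare capacity = cμ − λ = 10.13 − 7.58 = 2.55/hr

Final: ρ = 0.7483; stable; margin = 2.55/hr


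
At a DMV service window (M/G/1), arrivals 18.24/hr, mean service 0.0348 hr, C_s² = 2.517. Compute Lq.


ρ = λ·E[S] = 18.24·0.0348 = 0.6348
Lq = ρ²(1+C_s²)/(2(1−ρ)) = 0.4029·(1+2.517)/(2·0.3652)
= 0.4029·3.5170/0.7305 = 1.93983

Final: 1.93983


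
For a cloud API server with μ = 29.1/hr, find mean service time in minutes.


Mean service time = 1/μ = 1/29.1 hour = 0.03436 hour
In minutes: 0.03436 × 60 = 2.0619 min

Final: 2.0619 min


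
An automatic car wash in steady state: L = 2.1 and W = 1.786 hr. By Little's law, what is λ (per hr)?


λ = L/W = 2.1/1.786 = 1.1758 /hr

Final: 1.1758 /hr


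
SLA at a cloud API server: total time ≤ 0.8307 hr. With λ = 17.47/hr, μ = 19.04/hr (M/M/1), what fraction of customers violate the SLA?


W ~ Exponential(μ−λ) for M/M/1.
μ − λ = 19.04 − 17.47 = 1.5700
P(W > t) = e^{−(μ−λ)t} = e^{−1.3042} = 0.271390

Final: 0.271390


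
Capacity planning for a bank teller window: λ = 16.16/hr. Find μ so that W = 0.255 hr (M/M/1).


W = 1/(μ−λ) ⇒ μ − λ = 1/W = 1/0.255 = 3.9216
μ = λ + 1/W = 16.16 + 3.9216 = 20.0816 per hr

Final: 20.0816 /hr


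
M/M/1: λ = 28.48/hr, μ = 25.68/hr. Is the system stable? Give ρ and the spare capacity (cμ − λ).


Total capacity cμ = 1·25.68 = 25.68/hr
ρ = λ/(cμ) = 28.48/25.68 = 1.1090
Stable ⇔ ρ < 1: NO
Spare capacity = cμ − λ = 25.68 − 28.48 = -2.80/hr

Final: ρ = 1.1090; unstable; margin = -2.80/hr


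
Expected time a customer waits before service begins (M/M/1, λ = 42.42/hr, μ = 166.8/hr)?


ρ = 42.42/166.8 = 0.2543
Wq = ρ/(μ−λ) = 0.2543/(166.8 − 42.42) = 0.2543/124.38 = 0.002045 hr

Final: 0.002045 hr


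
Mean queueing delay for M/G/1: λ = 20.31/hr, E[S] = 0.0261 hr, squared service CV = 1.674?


ρ = λ·E[S] = 20.31·0.0261 = 0.5301
E[S²] = E[S]²(1+C_s²) = 0.0261²·(1+1.674) = 0.001822
Wq = λ·E[S²]/(2(1−ρ)) = 20.31·0.001822/(2·0.4699) = 0.03936 hr

Final: 0.03936 hr


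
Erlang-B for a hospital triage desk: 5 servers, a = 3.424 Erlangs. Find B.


B(c,a) = (a^c/c!) / Σ_{k=0}^{c} a^k/k!
a^5/5! = 3.921819
Σ terms (k=0..5): 1.00000 + 3.42400 + 5.86189 + 6.69037 + 5.72696 + 3.92182 = 26.625030
B = 3.921819/26.625030 = 0.147298

Final: 0.147298


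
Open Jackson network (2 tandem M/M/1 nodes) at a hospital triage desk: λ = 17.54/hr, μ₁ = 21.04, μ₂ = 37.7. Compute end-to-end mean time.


Each node sees arrival rate λ = 17.54/hr (tandem ⇒ throughput preserved).
W₁ = 1/(μ₁−λ) = 1/(21.04−17.54) = 0.28571 hr
W₂ = 1/(μ₂−λ) = 1/(37.7−17.54) = 0.04960 hr
W_total = W₁ + W₂ = 0.28571 + 0.04960 = 0.33532 hr

Final: 0.33532 hr


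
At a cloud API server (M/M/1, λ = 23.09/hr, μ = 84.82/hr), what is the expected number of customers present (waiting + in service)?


ρ = λ/μ = 23.09/84.82 = 0.2722
L = ρ/(1−ρ) = 0.2722/(1 − 0.2722) = 0.2722/0.7278 = 0.3740

Final: 0.3740


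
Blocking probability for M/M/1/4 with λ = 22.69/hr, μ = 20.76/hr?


ρ = λ/μ = 22.69/20.76 = 1.0930
P_K = (1−ρ)ρ^K/(1−ρ^(K+1)) = (-0.09297·1.427015)/(1 − 1.559681)
= -0.132666/-0.559681 = 0.237038

Final: 0.237038


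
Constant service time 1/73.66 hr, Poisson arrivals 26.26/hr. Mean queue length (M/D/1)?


ρ = 26.26/73.66 = 0.3565
M/D/1: Lq = ρ²/(2(1−ρ)) = 0.1271/(2·0.6435) = 0.09875

Final: 0.09875


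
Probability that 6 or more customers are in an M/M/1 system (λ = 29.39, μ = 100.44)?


ρ = 29.39/100.44 = 0.2926
P(N ≥ n) = ρ^n = 0.2926^6 = 0.0006277

Final: 0.0006277


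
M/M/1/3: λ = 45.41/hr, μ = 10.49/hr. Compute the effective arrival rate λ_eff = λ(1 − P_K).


ρ = 4.3289; P_K = (1−ρ)ρ^3/(1−ρ^4) = 0.771190
λ_eff = λ(1 − P_K) = 45.41·(1 − 0.771190) = 45.41·0.228810 = 10.3903 /hr

Final: 10.3903 /hr


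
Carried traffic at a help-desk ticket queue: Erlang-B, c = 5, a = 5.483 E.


B(5,5.483) = 0.322773 (Erlang-B)
Carried load = a(1 − B) = 5.483·(1 − 0.322773) = 5.483·0.677227 = 3.7132 E

Final: 3.7132 Erlangs


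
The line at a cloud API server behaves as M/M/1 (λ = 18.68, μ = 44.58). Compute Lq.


ρ = 18.68/44.58 = 0.4190
Lq = ρ²/(1−ρ) = 0.1756/0.5810 = 0.3022

Final: 0.3022


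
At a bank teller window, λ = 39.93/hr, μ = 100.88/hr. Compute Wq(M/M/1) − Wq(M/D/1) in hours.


ρ = 39.93/100.88 = 0.3958
Wq(M/M/1) = ρ/(μ−λ) = 0.3958/60.95 = 0.006494 hr
Wq(M/D/1) = ρ/(2(μ−λ)) = 0.003247 hr
Savings = 0.006494 − 0.003247 = 0.003247 hr

Final: 0.003247 hr


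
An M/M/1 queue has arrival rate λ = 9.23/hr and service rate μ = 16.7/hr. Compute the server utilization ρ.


ρ = λ/μ = 9.23/16.7 = 0.5527

Final: 0.5527


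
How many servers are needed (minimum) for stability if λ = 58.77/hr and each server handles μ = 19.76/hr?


Stability requires cμ > λ ⇔ c > λ/μ.
λ/μ = 58.77/19.76 = 2.9742
Minimum integer c = ⌊2.9742⌋ + 1 = 3
Check: 3·19.76 = 59.28 > 58.77, while 2·19.76 = 39.52 ≤ 58.77

Final: 3 servers


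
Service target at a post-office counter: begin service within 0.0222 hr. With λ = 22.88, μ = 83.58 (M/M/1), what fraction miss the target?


ρ = 22.88/83.58 = 0.2737
P(Wq > t) = ρ·e^{−(μ−λ)t} = 0.2737·e^{−1.3475}
= 0.2737·0.259879 = 0.071142

Final: 0.071142


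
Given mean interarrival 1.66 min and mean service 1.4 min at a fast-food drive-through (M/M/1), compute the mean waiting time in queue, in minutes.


λ = 60/1.66 = 36.1446 /hr
μ = 60/1.4 = 42.8571 /hr
ρ = λ/μ = 36.1446/42.8571 = 0.8434
Wq = ρ/(μ−λ) = 0.8434/(42.8571−36.1446) = 0.12564 hr
In minutes: 0.12564·60 = 7.538 min

Final: 7.538 min


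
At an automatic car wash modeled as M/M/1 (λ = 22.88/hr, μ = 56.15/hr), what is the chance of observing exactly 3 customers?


ρ = 22.88/56.15 = 0.4075
P_n = (1−ρ)·ρ^n = (1 − 0.4075)·0.4075^3 = 0.5925·0.067658 = 0.040089

Final: 0.040089


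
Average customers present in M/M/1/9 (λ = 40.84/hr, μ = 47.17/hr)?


ρ = 40.84/47.17 = 0.8658
L = ρ[1 − (K+1)ρ^K + Kρ^(K+1)] / [(1−ρ)(1−ρ^(K+1))]
Numerator: 0.8658·(1 − 10·0.273388 + 9·0.236700) = 0.343228
Denominator: (0.1342)·(0.763300) = 0.102431
L = 0.343228/0.102431 = 3.3508

Final: 3.3508


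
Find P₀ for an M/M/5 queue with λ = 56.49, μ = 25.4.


a = λ/μ = 56.49/25.4 = 2.2240; ρ = a/c = 0.4448
Σ_{k=0}^{4} a^k/k! (terms k=0..4) = 1.00000 + 2.22402 + 2.47312 + 1.83342 + 1.01939 = 8.54995
Tail: a^5/(5!(1−ρ)) = 54.41132/(120·0.5552) = 0.81670
P₀ = 1/(8.54995 + 0.81670) = 1/9.36665 = 0.106762

Final: 0.106762


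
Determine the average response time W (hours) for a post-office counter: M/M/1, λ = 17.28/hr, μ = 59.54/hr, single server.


W = 1/(μ−λ) = 1/(59.54 − 17.28) = 1/42.26 = 0.02366 hr

Final: 0.02366 hr


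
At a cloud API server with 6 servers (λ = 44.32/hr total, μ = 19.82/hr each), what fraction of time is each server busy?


ρ = λ/(cμ) = 44.32/(6·19.82) = 44.32/118.92 = 0.3727

Final: 0.3727


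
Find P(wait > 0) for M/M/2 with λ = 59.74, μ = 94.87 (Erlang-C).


a = λ/μ = 0.6297; ρ = a/2 = 0.3149
P₀ = 0.521084 (from M/M/c formula)
C(c,a) = [a^c/(c!(1−ρ))]·P₀ = [0.39653/(2·0.6851)]·0.521084
= 0.28937·0.521084 = 0.150788

Final: 0.150788


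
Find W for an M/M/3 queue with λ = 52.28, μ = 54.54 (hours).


a = 0.9586; ρ = 0.3195; P₀ = 0.379693
Lq = P₀·a^c·ρ/(c!(1−ρ)²) = 0.03846
Wq = Lq/λ = 0.03846/52.28 = 0.0007357 hr
W = Wq + 1/μ = 0.0007357 + 0.01834 = 0.01907 hr

Final: 0.01907 hr


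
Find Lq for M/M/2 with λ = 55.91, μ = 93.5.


a = λ/μ = 0.5980; ρ = a/2 = 0.2990
P₀ = 0.539665
Lq = P₀·a^c·ρ / (c!·(1−ρ)²) = 0.539665·0.35757·0.2990/(2·0.49142)
= 0.05870

Final: 0.05870


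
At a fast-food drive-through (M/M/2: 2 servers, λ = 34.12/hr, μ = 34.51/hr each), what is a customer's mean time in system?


a = 0.9887; ρ = 0.4943; P₀ = 0.338375
Lq = P₀·a^c·ρ/(c!(1−ρ)²) = 0.31976
Wq = Lq/λ = 0.31976/34.12 = 0.009372 hr
W = Wq + 1/μ = 0.009372 + 0.02898 = 0.03835 hr

Final: 0.03835 hr


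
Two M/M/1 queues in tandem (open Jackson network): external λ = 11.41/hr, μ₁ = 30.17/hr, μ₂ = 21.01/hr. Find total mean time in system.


Each node sees arrival rate λ = 11.41/hr (tandem ⇒ throughput preserved).
W₁ = 1/(μ₁−λ) = 1/(30.17−11.41) = 0.05330 hr
W₂ = 1/(μ₂−λ) = 1/(21.01−11.41) = 0.10417 hr
W_total = W₁ + W₂ = 0.05330 + 0.10417 = 0.15747 hr

Final: 0.15747 hr


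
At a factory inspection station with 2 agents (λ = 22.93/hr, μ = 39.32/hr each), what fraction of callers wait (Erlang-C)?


a = λ/μ = 0.5832; ρ = a/2 = 0.2916
P₀ = 0.548489 (from M/M/c formula)
C(c,a) = [a^c/(c!(1−ρ))]·P₀ = [0.34008/(2·0.7084)]·0.548489
= 0.24003·0.548489 = 0.131653

Final: 0.131653


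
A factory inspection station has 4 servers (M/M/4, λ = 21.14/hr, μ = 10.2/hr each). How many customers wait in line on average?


a = λ/μ = 2.0725; ρ = a/4 = 0.5181
P₀ = 0.120489
Lq = P₀·a^c·ρ / (c!·(1−ρ)²) = 0.120489·18.45097·0.5181/(24·0.23219)
= 0.20671

Final: 0.20671


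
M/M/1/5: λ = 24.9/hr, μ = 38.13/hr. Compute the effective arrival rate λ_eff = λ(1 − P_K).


ρ = 0.6530; P_K = (1−ρ)ρ^5/(1−ρ^6) = 0.044670
λ_eff = λ(1 − P_K) = 24.9·(1 − 0.044670) = 24.9·0.955330 = 23.7877 /hr

Final: 23.7877 /hr


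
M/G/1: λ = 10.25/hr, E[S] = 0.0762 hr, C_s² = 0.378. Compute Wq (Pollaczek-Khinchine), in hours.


ρ = λ·E[S] = 10.25·0.0762 = 0.7811
E[S²] = E[S]²(1+C_s²) = 0.0762²·(1+0.378) = 0.008001
Wq = λ·E[S²]/(2(1−ρ)) = 10.25·0.008001/(2·0.2189) = 0.18729 hr

Final: 0.18729 hr


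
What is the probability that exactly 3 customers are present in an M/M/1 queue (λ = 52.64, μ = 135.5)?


ρ = 52.64/135.5 = 0.3885
P_n = (1−ρ)·ρ^n = (1 − 0.3885)·0.3885^3 = 0.6115·0.058631 = 0.035854

Final: 0.035854


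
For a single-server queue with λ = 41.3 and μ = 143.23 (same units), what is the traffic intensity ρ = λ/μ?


ρ = λ/μ = 41.3/143.23 = 0.2883

Final: 0.2883


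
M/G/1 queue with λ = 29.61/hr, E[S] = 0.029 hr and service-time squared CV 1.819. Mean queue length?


ρ = λ·E[S] = 29.61·0.029 = 0.8587
Lq = ρ²(1+C_s²)/(2(1−ρ)) = 0.7373·(1+1.819)/(2·0.1413)
= 0.7373·2.8190/0.2826 = 7.35470

Final: 7.35470


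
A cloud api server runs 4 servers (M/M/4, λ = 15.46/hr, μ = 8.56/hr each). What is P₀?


a = λ/μ = 15.46/8.56 = 1.8061; ρ = a/c = 0.4515
Σ_{k=0}^{3} a^k/k! (terms k=0..3) = 1.00000 + 1.80607 + 1.63095 + 0.98187 = 5.41890
Tail: a^4/(4!(1−ρ)) = 10.64003/(24·0.5485) = 0.80829
P₀ = 1/(5.41890 + 0.80829) = 1/6.22720 = 0.160586

Final: 0.160586


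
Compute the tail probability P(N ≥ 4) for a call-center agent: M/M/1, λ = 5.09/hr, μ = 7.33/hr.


ρ = 5.09/7.33 = 0.6944
P(N ≥ n) = ρ^n = 0.6944^4 = 0.232517

Final: 0.232517


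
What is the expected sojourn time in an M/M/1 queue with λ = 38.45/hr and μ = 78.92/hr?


W = 1/(μ−λ) = 1/(78.92 − 38.45) = 1/40.47 = 0.02471 hr

Final: 0.02471 hr


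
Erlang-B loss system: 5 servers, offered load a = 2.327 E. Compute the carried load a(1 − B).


B(5,2.327) = 0.057290 (Erlang-B)
Carried load = a(1 − B) = 2.327·(1 − 0.057290) = 2.327·0.942710 = 2.1937 E

Final: 2.1937 Erlangs


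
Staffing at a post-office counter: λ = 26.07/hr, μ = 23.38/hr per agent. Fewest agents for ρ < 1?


Stability requires cμ > λ ⇔ c > λ/μ.
λ/μ = 26.07/23.38 = 1.1151
Minimum integer c = ⌊1.1151⌋ + 1 = 2
Check: 2·23.38 = 46.76 > 26.07, while 1·23.38 = 23.38 ≤ 26.07

Final: 2 servers


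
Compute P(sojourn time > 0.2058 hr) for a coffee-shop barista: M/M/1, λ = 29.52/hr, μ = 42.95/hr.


W ~ Exponential(μ−λ) for M/M/1.
μ − λ = 42.95 − 29.52 = 13.4300
P(W > t) = e^{−(μ−λ)t} = e^{−2.7639} = 0.063046

Final: 0.063046


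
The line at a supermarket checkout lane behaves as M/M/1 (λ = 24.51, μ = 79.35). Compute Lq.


ρ = 24.51/79.35 = 0.3089
Lq = ρ²/(1−ρ) = 0.09541/0.6911 = 0.1381

Final: 0.1381


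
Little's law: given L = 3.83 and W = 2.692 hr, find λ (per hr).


λ = L/W = 3.83/2.692 = 1.4227 /hr

Final: 1.4227 /hr


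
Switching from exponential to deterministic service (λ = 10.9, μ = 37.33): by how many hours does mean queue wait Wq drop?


ρ = 10.9/37.33 = 0.2920
Wq(M/M/1) = ρ/(μ−λ) = 0.2920/26.43 = 0.01105 hr
Wq(M/D/1) = ρ/(2(μ−λ)) = 0.005524 hr
Savings = 0.01105 − 0.005524 = 0.005524 hr

Final: 0.005524 hr


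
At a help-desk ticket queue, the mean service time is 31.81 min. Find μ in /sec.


μ = 1/(service time) in consistent units.
1 second = 0.0166667 min, so μ = 0.0166667/31.81 = 0.0005239 per second

Final: 0.0005239 /sec


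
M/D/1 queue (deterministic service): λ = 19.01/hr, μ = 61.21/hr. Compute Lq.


ρ = 19.01/61.21 = 0.3106
M/D/1: Lq = ρ²/(2(1−ρ)) = 0.09645/(2·0.6894) = 0.06995

Final: 0.06995


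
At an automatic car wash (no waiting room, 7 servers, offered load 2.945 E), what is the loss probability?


B(c,a) = (a^c/c!) / Σ_{k=0}^{c} a^k/k!
a^7/7! = 0.381212
Σ terms (k=0..7): 1.00000 + 2.94500 + 4.33651 + 4.25701 + 3.13422 + 1.84606 + 0.90611 + 0.38121 = 18.806122
B = 0.381212/18.806122 = 0.020271

Final: 0.020271


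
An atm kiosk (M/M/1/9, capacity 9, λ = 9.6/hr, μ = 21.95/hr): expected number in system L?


ρ = 9.6/21.95 = 0.4374
L = ρ[1 − (K+1)ρ^K + Kρ^(K+1)] / [(1−ρ)(1−ρ^(K+1))]
Numerator: 0.4374·(1 − 10·0.0005855 + 9·0.0002561) = 0.435805
Denominator: (0.5626)·(0.999744) = 0.562498
L = 0.435805/0.562498 = 0.7748

Final: 0.7748


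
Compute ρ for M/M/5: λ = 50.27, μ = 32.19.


ρ = λ/(cμ) = 50.27/(5·32.19) = 50.27/160.95 = 0.3123

Final: 0.3123


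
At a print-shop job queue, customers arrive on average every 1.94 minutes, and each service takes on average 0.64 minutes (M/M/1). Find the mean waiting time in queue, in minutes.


λ = 60/1.94 = 30.9278 /hr
μ = 60/0.64 = 93.7500 /hr
ρ = λ/μ = 30.9278/93.7500 = 0.3299
Wq = ρ/(μ−λ) = 0.3299/(93.7500−30.9278) = 0.005251 hr
In minutes: 0.005251·60 = 0.3151 min

Final: 0.3151 min


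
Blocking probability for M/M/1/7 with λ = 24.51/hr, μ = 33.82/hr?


ρ = λ/μ = 24.51/33.82 = 0.7247
P_K = (1−ρ)ρ^K/(1−ρ^(K+1)) = (0.2753·0.105000)/(1 − 0.076095)
= 0.028904/0.923905 = 0.031285

Final: 0.031285


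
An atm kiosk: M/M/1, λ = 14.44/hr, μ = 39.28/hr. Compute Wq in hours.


ρ = 14.44/39.28 = 0.3676
Wq = ρ/(μ−λ) = 0.3676/(39.28 − 14.44) = 0.3676/24.84 = 0.01480 hr

Final: 0.01480 hr


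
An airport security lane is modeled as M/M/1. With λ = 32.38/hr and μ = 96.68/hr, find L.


ρ = λ/μ = 32.38/96.68 = 0.3349
L = ρ/(1−ρ) = 0.3349/(1 − 0.3349) = 0.3349/0.6651 = 0.5036

Final: 0.5036


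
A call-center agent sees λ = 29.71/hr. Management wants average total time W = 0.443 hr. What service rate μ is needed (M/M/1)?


W = 1/(μ−λ) ⇒ μ − λ = 1/W = 1/0.443 = 2.2573
μ = λ + 1/W = 29.71 + 2.2573 = 31.9673 per hr

Final: 31.9673 /hr


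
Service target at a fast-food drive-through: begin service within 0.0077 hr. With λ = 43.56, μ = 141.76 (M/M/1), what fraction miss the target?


ρ = 43.56/141.76 = 0.3073
P(Wq > t) = ρ·e^{−(μ−λ)t} = 0.3073·e^{−0.7561}
= 0.3073·0.469475 = 0.144260

Final: 0.144260


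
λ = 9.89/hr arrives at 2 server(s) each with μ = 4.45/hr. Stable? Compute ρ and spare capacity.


Total capacity cμ = 2·4.45 = 8.90/hr
ρ = λ/(cμ) = 9.89/8.90 = 1.1112
Stable ⇔ ρ < 1: NO
Spare capacity = cμ − λ = 8.90 − 9.89 = -0.99/hr

Final: ρ = 1.1112; unstable; margin = -0.99/hr


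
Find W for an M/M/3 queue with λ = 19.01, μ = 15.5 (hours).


a = 1.2265; ρ = 0.4088; P₀ = 0.285826
Lq = P₀·a^c·ρ/(c!(1−ρ)²) = 0.10280
Wq = Lq/λ = 0.10280/19.01 = 0.005408 hr
W = Wq + 1/μ = 0.005408 + 0.06452 = 0.06992 hr

Final: 0.06992 hr


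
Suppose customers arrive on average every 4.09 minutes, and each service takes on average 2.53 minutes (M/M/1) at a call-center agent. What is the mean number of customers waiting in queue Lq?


λ = 60/4.09 = 14.6699 /hr
μ = 60/2.53 = 23.7154 /hr
ρ = λ/μ = 14.6699/23.7154 = 0.6186
Lq = ρ²/(1−ρ) = 0.3826/0.3814 = 1.0032

Final: 1.0032


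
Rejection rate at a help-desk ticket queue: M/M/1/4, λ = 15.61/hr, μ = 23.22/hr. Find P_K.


ρ = λ/μ = 15.61/23.22 = 0.6723
P_K = (1−ρ)ρ^K/(1−ρ^(K+1)) = (0.3277·0.204250)/(1 − 0.137310)
= 0.066940/0.862690 = 0.077594

Final: 0.077594
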